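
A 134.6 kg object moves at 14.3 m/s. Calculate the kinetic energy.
KE = ½mv² = ½(134.6)(14.3)² = 13760 J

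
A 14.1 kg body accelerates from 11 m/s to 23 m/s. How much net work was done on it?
W = ΔKE = ½m(v₂² − v₁²) = ½(14.1)(23² − 11²) = 2876.4 J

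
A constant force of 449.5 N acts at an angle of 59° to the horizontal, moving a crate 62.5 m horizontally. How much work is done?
W = F·d·cosθ = (449.5)(62.5)cos(59°) = 14470 J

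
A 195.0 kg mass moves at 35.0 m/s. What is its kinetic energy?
KE = ½mv² = ½(195.0)(35.0)² = 119400 J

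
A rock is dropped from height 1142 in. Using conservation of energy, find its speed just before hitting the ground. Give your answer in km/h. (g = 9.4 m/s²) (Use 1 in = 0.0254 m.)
Convert to SI: h = 29.0068 m
mgh = ½mv² ⇒ v = √(2gh) = √(2·9.4·29.0068) = 23.3523 m/s = 84.07 km/h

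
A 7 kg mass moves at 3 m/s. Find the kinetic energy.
KE = ½mv² = ½(7)(3)² = 31.5 J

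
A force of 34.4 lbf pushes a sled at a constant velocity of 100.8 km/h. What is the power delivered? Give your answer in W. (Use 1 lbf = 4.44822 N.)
Convert to SI: F = 153.019 N, v = 28.0 m/s
P = Fv = (153.019)(28.0) = 4285 W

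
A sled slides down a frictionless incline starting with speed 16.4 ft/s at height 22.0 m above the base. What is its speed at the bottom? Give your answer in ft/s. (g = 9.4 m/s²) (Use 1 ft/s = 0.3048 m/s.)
Convert to SI: v₀ = 4.99872 m/s, h = 22.0 m
½mv₀² + mgh = ½mv² ⇒ v = √(v₀² + 2gh) = √(4.99872² + 2·9.4·22.0) = 20.9425 m/s = 68.71 ft/s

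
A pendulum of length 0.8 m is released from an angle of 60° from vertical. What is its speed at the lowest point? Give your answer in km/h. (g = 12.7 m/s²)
h = L(1 − cosθ) = 0.8(1 − cos60°) = 0.4 m
v = √(2gh) = √(2·12.7·0.4) = 3.18748 m/s = 11.47 km/h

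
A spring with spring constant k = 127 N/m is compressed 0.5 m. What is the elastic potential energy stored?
PE = ½kx² = ½(127)(0.5)² = 15.88 J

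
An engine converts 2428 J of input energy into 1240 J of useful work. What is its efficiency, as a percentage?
η = W_out/W_in = 1240/2428 = 51.07%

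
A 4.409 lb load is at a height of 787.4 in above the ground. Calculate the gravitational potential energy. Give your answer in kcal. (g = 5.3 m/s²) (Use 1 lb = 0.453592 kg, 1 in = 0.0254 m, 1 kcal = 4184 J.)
Convert to SI: m = 1.99989 kg, h = 20.0 m
PE = mgh = (1.99989)(5.3)(20.0) = 211.988 J = 0.05067 kcal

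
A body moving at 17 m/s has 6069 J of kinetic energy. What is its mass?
m = 2·KE/v² = 2·6069/(17)² = 42.0 kg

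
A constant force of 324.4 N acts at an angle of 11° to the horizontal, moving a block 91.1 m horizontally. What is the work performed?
W = F·d·cosθ = (324.4)(91.1)cos(11°) = 29010 J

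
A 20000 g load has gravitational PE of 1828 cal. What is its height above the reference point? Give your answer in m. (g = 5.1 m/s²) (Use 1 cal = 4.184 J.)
Convert to SI: m = 20.0 kg, PE = 7648.35 J
h = PE/(mg) = 7648.35/(20.0·5.1) = 74.98 m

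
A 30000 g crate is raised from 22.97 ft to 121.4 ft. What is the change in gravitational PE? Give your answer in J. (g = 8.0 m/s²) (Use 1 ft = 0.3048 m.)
Convert to SI: m = 30.0 kg, Δh = 30.0015 m
ΔPE = mgΔh = (30.0)(8.0)(30.0015) = 7200 J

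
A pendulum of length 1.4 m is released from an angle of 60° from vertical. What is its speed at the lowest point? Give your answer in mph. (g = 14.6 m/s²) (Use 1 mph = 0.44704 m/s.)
h = L(1 − cosθ) = 1.4(1 − cos60°) = 0.7 m
v = √(2gh) = √(2·14.6·0.7) = 4.52106 m/s = 10.11 mph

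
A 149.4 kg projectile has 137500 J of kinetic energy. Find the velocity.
v = √(2·KE/m) = √(2·137500/149.4) = 42.9 m/s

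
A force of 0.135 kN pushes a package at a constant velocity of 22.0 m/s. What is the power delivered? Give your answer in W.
Convert to SI: F = 135.0 N, v = 22.0 m/s
P = Fv = (135.0)(22.0) = 2970 W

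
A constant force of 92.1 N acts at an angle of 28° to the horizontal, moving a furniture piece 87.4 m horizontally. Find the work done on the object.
W = F·d·cosθ = (92.1)(87.4)cos(28°) = 7107 J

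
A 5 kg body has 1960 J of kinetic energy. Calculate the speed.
v = √(2·KE/m) = √(2·1960/5) = 28.0 m/s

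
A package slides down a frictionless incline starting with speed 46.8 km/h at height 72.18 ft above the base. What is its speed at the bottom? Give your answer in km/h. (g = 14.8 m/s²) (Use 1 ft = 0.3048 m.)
Convert to SI: v₀ = 13.0 m/s, h = 22.0005 m
½mv₀² + mgh = ½mv² ⇒ v = √(v₀² + 2gh) = √(13.0² + 2·14.8·22.0005) = 28.6394 m/s = 103.1 km/h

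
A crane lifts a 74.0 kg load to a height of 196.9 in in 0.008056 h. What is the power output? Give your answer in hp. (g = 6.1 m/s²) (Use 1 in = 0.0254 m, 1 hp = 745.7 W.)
Convert to SI: m = 74.0 kg, h = 5.00126 m, t = 29.0016 s
P = mgh/t = (74.0)(6.1)(5.00126)/29.0016 = 77.8429 W = 0.1044 hp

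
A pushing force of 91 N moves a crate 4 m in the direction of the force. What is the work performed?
W = F·d = (91)(4) = 364.0 J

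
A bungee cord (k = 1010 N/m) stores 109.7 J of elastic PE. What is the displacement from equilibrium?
x = √(2·PE/k) = √(2·109.7/1010) = 0.4661 m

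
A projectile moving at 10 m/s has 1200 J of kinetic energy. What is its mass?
m = 2·KE/v² = 2·1200/(10)² = 24.0 kg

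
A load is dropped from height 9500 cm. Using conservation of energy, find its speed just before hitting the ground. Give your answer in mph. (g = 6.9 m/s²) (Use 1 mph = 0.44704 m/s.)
Convert to SI: h = 95.0 m
mgh = ½mv² ⇒ v = √(2gh) = √(2·6.9·95.0) = 36.2077 m/s = 80.99 mph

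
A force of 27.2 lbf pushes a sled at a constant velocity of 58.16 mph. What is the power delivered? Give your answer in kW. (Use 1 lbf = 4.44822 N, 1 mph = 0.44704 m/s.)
Convert to SI: F = 120.992 N, v = 25.9998 m/s
P = Fv = (120.992)(25.9998) = 3145.76 W = 3.146 kW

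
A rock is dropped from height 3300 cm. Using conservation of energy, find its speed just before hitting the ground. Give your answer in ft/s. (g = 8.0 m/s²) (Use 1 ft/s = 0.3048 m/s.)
Convert to SI: h = 33.0 m
mgh = ½mv² ⇒ v = √(2gh) = √(2·8.0·33.0) = 22.9783 m/s = 75.39 ft/s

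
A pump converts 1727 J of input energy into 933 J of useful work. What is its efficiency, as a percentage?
η = W_out/W_in = 933/1727 = 54.02%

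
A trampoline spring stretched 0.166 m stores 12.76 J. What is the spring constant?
k = 2·PE/x² = 2·12.76/(0.166)² = 926.1 N/m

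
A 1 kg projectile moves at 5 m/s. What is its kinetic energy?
KE = ½mv² = ½(1)(5)² = 12.5 J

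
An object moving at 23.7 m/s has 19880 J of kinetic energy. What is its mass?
m = 2·KE/v² = 2·19880/(23.7)² = 70.79 kg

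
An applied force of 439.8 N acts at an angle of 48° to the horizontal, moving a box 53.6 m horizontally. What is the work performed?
W = F·d·cosθ = (439.8)(53.6)cos(48°) = 15770 J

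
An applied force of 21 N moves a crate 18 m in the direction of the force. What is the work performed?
W = F·d = (21)(18) = 378.0 J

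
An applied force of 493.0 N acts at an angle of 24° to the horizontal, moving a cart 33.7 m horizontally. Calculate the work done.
W = F·d·cosθ = (493.0)(33.7)cos(24°) = 15180 J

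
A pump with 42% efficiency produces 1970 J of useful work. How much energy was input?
W_in = W_out/η = 1970/0.42 = 4690 J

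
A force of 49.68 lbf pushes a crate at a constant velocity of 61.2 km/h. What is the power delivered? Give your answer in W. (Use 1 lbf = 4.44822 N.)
Convert to SI: F = 220.988 N, v = 17.0 m/s
P = Fv = (220.988)(17.0) = 3757 W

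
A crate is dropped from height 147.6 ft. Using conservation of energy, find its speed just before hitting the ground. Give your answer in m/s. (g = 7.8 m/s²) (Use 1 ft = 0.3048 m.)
Convert to SI: h = 44.9885 m
mgh = ½mv² ⇒ v = √(2gh) = √(2·7.8·44.9885) = 26.49 m/s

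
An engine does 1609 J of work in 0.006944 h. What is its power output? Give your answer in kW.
Convert to SI: W = 1609.0 J, t = 24.9984 s
P = W/t = 1609.0/24.9984 = 64.3641 W = 0.06436 kW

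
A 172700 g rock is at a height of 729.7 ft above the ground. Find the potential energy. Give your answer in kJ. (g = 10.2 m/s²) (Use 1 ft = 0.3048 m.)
Convert to SI: m = 172.7 kg, h = 222.413 m
PE = mgh = (172.7)(10.2)(222.413) = 391789 J = 391.8 kJ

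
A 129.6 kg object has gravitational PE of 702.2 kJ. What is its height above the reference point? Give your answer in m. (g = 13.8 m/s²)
Convert to SI: m = 129.6 kg, PE = 702200 J
h = PE/(mg) = 702200/(129.6·13.8) = 392.6 m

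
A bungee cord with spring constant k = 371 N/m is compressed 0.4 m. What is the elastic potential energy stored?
PE = ½kx² = ½(371)(0.4)² = 29.68 J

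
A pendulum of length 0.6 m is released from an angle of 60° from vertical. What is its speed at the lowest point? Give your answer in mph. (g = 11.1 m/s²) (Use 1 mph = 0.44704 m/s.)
h = L(1 − cosθ) = 0.6(1 − cos60°) = 0.3 m
v = √(2gh) = √(2·11.1·0.3) = 2.5807 m/s = 5.773 mph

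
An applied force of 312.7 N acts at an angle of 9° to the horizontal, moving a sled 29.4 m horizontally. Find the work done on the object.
W = F·d·cosθ = (312.7)(29.4)cos(9°) = 9080 J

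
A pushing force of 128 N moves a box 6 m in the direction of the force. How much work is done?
W = F·d = (128)(6) = 768.0 J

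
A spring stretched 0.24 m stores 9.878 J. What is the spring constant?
k = 2·PE/x² = 2·9.878/(0.24)² = 343.0 N/m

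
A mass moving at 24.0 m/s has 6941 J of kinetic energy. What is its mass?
m = 2·KE/v² = 2·6941/(24.0)² = 24.1 kg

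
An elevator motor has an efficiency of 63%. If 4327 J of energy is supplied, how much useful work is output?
W_out = η·W_in = 0.63·4327 = 2726.01 J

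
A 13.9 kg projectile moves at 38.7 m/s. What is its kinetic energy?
KE = ½mv² = ½(13.9)(38.7)² = 10410 J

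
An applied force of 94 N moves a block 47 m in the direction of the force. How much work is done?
W = F·d = (94)(47) = 4418 J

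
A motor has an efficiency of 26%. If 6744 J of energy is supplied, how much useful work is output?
W_out = η·W_in = 0.26·6744 = 1753.44 J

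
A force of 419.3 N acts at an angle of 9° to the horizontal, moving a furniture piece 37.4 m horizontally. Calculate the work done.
W = F·d·cosθ = (419.3)(37.4)cos(9°) = 15490 J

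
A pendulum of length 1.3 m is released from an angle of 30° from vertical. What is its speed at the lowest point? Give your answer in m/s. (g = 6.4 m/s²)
h = L(1 − cosθ) = 1.3(1 − cos30°) = 0.174167 m
v = √(2gh) = √(2·6.4·0.174167) = 1.493 m/s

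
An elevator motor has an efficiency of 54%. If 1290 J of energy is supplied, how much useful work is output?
W_out = η·W_in = 0.54·1290 = 696.6 J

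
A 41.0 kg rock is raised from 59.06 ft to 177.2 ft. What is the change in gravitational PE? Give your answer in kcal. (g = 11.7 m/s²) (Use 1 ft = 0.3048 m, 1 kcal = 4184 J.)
Convert to SI: m = 41.0 kg, Δh = 36.0091 m
ΔPE = mgΔh = (41.0)(11.7)(36.0091) = 17273.6 J = 4.128 kcal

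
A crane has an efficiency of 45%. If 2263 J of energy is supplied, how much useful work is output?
W_out = η·W_in = 0.45·2263 = 1018.35 J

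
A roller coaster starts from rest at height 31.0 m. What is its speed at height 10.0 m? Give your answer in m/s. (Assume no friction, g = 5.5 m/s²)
mgh₁ = mgh₂ + ½mv² ⇒ v = √(2g(h₁−h₂)) = √(2·5.5·21.0) = 15.2 m/s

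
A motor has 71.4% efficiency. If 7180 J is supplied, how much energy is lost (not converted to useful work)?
W_lost = W_in(1 − η) = 7180·(1 − 0.714) = 2053 J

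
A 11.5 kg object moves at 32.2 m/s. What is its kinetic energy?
KE = ½mv² = ½(11.5)(32.2)² = 5962 J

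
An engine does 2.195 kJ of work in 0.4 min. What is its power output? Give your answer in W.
Convert to SI: W = 2195.0 J, t = 24.0 s
P = W/t = 2195.0/24.0 = 91.46 W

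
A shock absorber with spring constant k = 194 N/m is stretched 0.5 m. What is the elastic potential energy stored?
PE = ½kx² = ½(194)(0.5)² = 24.25 J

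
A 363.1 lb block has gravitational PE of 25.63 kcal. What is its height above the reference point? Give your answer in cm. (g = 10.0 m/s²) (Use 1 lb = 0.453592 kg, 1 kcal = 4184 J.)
Convert to SI: m = 164.699 kg, PE = 107236 J
h = PE/(mg) = 107236/(164.699·10.0) = 65.1101 m = 6511 cm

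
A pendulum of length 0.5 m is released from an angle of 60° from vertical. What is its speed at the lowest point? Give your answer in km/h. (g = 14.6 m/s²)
h = L(1 − cosθ) = 0.5(1 − cos60°) = 0.25 m
v = √(2gh) = √(2·14.6·0.25) = 2.70185 m/s = 9.727 km/h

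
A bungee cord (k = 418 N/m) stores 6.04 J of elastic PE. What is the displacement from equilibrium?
x = √(2·PE/k) = √(2·6.04/418) = 0.17 m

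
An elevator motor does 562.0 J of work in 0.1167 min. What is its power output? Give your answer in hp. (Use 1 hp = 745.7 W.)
Convert to SI: W = 562.0 J, t = 7.002 s
P = W/t = 562.0/7.002 = 80.2628 W = 0.1076 hp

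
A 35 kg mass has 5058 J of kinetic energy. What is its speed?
v = √(2·KE/m) = √(2·5058/35) = 17.0 m/s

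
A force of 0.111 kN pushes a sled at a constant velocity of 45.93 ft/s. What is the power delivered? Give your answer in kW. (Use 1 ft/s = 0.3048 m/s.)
Convert to SI: F = 111.0 N, v = 13.9995 m/s
P = Fv = (111.0)(13.9995) = 1553.94 W = 1.554 kW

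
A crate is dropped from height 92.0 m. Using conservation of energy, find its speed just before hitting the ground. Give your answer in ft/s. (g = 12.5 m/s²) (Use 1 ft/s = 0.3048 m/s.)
mgh = ½mv² ⇒ v = √(2gh) = √(2·12.5·92.0) = 47.9583 m/s = 157.3 ft/s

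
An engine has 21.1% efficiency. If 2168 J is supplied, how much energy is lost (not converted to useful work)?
W_lost = W_in(1 − η) = 2168·(1 − 0.211) = 1711 J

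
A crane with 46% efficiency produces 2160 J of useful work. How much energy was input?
W_in = W_out/η = 2160/0.46 = 4696 J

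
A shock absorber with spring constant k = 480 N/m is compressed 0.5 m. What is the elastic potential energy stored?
PE = ½kx² = ½(480)(0.5)² = 60.0 J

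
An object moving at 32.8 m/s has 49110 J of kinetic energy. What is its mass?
m = 2·KE/v² = 2·49110/(32.8)² = 91.3 kg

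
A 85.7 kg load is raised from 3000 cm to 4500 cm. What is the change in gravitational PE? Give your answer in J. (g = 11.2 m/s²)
Convert to SI: m = 85.7 kg, Δh = 15.0 m
ΔPE = mgΔh = (85.7)(11.2)(15.0) = 14400 J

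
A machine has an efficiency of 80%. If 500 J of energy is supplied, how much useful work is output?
W_out = η·W_in = 0.8·500 = 400.0 J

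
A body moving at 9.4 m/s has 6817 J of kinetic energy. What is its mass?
m = 2·KE/v² = 2·6817/(9.4)² = 154.3 kg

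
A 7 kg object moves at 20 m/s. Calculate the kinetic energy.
KE = ½mv² = ½(7)(20)² = 1400.0 J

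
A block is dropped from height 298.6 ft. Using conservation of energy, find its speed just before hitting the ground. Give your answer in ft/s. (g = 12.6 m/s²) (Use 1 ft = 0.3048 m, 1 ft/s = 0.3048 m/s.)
Convert to SI: h = 91.0133 m
mgh = ½mv² ⇒ v = √(2gh) = √(2·12.6·91.0133) = 47.8909 m/s = 157.1 ft/s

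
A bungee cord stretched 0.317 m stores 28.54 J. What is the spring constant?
k = 2·PE/x² = 2·28.54/(0.317)² = 568.0 N/m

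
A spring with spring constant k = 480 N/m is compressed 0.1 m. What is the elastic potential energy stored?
PE = ½kx² = ½(480)(0.1)² = 2.4 J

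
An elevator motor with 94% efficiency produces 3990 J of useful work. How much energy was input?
W_in = W_out/η = 3990/0.94 = 4245 J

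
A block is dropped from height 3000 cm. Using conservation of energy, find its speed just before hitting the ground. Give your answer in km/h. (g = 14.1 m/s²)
Convert to SI: h = 30.0 m
mgh = ½mv² ⇒ v = √(2gh) = √(2·14.1·30.0) = 29.0861 m/s = 104.7 km/h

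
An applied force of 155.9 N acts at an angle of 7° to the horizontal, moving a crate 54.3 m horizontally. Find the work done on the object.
W = F·d·cosθ = (155.9)(54.3)cos(7°) = 8402 J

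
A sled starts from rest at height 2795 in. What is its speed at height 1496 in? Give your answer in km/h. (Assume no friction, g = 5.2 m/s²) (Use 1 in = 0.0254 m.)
Convert to SI: h₁−h₂ = 32.9946 m
mgh₁ = mgh₂ + ½mv² ⇒ v = √(2g(h₁−h₂)) = √(2·5.2·32.9946) = 18.5241 m/s = 66.69 km/h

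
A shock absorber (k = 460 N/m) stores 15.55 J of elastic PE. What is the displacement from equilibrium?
x = √(2·PE/k) = √(2·15.55/460) = 0.26 m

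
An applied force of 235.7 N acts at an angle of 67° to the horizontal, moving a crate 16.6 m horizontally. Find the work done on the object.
W = F·d·cosθ = (235.7)(16.6)cos(67°) = 1529 J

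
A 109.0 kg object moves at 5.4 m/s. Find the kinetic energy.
KE = ½mv² = ½(109.0)(5.4)² = 1589 J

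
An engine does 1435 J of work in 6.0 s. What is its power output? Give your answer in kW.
P = W/t = 1435.0/6.0 = 239.167 W = 0.2392 kW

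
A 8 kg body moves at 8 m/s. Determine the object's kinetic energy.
KE = ½mv² = ½(8)(8)² = 256.0 J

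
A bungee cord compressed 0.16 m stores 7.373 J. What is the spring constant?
k = 2·PE/x² = 2·7.373/(0.16)² = 576.0 N/m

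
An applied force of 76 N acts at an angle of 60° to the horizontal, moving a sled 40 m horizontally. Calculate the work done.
W = F·d·cosθ = (76)(40)cos(60°) = 1520 J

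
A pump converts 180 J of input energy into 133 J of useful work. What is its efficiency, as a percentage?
η = W_out/W_in = 133/180 = 73.89%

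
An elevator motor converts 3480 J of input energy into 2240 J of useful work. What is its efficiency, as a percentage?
η = W_out/W_in = 2240/3480 = 64.37%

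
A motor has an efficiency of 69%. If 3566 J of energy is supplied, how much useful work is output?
W_out = η·W_in = 0.69·3566 = 2460.54 J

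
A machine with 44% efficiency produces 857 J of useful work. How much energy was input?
W_in = W_out/η = 857/0.44 = 1948 J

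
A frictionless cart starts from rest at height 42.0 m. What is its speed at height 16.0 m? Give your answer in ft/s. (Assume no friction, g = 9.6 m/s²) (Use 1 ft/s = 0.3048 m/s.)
mgh₁ = mgh₂ + ½mv² ⇒ v = √(2g(h₁−h₂)) = √(2·9.6·26.0) = 22.3428 m/s = 73.3 ft/s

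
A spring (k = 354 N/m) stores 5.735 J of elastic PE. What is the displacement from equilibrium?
x = √(2·PE/k) = √(2·5.735/354) = 0.18 m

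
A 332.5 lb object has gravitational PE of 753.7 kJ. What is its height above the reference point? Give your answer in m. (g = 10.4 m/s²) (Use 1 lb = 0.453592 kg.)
Convert to SI: m = 150.819 kg, PE = 753700 J
h = PE/(mg) = 753700/(150.819·10.4) = 480.5 m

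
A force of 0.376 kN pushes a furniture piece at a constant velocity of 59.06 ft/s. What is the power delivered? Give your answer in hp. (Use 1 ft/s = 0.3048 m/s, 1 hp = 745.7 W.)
Convert to SI: F = 376.0 N, v = 18.0015 m/s
P = Fv = (376.0)(18.0015) = 6768.56 W = 9.077 hp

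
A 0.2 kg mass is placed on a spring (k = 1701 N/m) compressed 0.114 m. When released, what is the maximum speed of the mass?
½kx² = ½mv² ⇒ v = x√(k/m) = (0.114)√(1701/0.2) = 10.51 m/s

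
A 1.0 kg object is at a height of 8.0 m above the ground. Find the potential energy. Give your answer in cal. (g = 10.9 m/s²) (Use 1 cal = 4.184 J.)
PE = mgh = (1.0)(10.9)(8.0) = 87.2 J = 20.84 cal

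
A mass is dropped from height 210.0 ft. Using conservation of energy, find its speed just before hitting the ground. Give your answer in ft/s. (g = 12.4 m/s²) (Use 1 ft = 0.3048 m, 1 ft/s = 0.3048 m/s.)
Convert to SI: h = 64.008 m
mgh = ½mv² ⇒ v = √(2gh) = √(2·12.4·64.008) = 39.8422 m/s = 130.7 ft/s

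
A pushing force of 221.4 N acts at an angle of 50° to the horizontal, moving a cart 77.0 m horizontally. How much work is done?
W = F·d·cosθ = (221.4)(77.0)cos(50°) = 10960 J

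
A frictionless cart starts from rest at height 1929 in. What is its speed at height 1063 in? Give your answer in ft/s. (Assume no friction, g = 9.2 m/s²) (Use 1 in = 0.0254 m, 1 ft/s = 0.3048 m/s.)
Convert to SI: h₁−h₂ = 21.9964 m
mgh₁ = mgh₂ + ½mv² ⇒ v = √(2g(h₁−h₂)) = √(2·9.2·21.9964) = 20.118 m/s = 66.0 ft/s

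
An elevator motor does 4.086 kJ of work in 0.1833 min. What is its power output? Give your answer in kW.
Convert to SI: W = 4086.0 J, t = 10.998 s
P = W/t = 4086.0/10.998 = 371.522 W = 0.3715 kW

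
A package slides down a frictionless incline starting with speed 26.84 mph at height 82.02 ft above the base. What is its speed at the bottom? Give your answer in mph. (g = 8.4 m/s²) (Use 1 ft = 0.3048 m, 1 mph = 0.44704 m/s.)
Convert to SI: v₀ = 11.9986 m/s, h = 24.9997 m
½mv₀² + mgh = ½mv² ⇒ v = √(v₀² + 2gh) = √(11.9986² + 2·8.4·24.9997) = 23.7478 m/s = 53.12 mph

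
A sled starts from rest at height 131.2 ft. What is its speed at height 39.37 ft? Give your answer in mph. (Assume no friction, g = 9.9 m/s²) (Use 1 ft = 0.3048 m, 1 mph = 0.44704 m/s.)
Convert to SI: h₁−h₂ = 27.9898 m
mgh₁ = mgh₂ + ½mv² ⇒ v = √(2g(h₁−h₂)) = √(2·9.9·27.9898) = 23.5414 m/s = 52.66 mph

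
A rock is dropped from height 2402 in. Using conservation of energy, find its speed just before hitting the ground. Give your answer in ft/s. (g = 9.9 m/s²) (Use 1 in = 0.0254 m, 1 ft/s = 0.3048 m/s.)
Convert to SI: h = 61.0108 m
mgh = ½mv² ⇒ v = √(2gh) = √(2·9.9·61.0108) = 34.7565 m/s = 114.0 ft/s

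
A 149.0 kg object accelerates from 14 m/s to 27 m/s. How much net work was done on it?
W = ΔKE = ½m(v₂² − v₁²) = ½(149.0)(27² − 14²) = 39708.5 J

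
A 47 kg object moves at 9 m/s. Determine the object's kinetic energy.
KE = ½mv² = ½(47)(9)² = 1903.5 J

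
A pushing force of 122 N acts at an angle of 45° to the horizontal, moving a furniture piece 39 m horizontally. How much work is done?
W = F·d·cosθ = (122)(39)cos(45°) = 3364 J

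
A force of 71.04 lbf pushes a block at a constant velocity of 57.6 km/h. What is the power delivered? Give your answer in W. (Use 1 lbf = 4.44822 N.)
Convert to SI: F = 316.002 N, v = 16.0 m/s
P = Fv = (316.002)(16.0) = 5056 W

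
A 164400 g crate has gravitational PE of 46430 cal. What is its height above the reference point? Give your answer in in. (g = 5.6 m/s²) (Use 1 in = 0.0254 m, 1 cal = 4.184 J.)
Convert to SI: m = 164.4 kg, PE = 194263 J
h = PE/(mg) = 194263/(164.4·5.6) = 211.009 m = 8307 in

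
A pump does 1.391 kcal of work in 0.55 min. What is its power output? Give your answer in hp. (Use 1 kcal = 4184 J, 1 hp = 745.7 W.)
Convert to SI: W = 5819.94 J, t = 33.0 s
P = W/t = 5819.94/33.0 = 176.362 W = 0.2365 hp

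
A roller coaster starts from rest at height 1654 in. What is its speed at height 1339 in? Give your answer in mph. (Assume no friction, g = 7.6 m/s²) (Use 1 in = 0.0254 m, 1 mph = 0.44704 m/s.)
Convert to SI: h₁−h₂ = 8.001 m
mgh₁ = mgh₂ + ½mv² ⇒ v = √(2g(h₁−h₂)) = √(2·7.6·8.001) = 11.0279 m/s = 24.67 mph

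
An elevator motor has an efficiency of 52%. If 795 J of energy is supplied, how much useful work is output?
W_out = η·W_in = 0.52·795 = 413.4 J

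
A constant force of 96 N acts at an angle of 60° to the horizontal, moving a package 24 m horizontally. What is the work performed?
W = F·d·cosθ = (96)(24)cos(60°) = 1152 J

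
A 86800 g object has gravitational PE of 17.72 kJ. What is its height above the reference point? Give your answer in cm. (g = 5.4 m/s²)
Convert to SI: m = 86.8 kg, PE = 17720.0 J
h = PE/(mg) = 17720.0/(86.8·5.4) = 37.8051 m = 3781 cm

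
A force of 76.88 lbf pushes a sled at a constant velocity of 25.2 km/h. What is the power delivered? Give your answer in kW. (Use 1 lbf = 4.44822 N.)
Convert to SI: F = 341.979 N, v = 7.0 m/s
P = Fv = (341.979)(7.0) = 2393.85 W = 2.394 kW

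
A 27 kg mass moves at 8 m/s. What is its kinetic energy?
KE = ½mv² = ½(27)(8)² = 864.0 J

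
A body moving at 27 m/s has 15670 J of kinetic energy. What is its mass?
m = 2·KE/v² = 2·15670/(27)² = 42.99 kg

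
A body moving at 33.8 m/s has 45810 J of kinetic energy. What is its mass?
m = 2·KE/v² = 2·45810/(33.8)² = 80.2 kg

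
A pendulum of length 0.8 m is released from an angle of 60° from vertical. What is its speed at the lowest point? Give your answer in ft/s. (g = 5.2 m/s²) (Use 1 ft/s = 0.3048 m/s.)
h = L(1 − cosθ) = 0.8(1 − cos60°) = 0.4 m
v = √(2gh) = √(2·5.2·0.4) = 2.03961 m/s = 6.692 ft/s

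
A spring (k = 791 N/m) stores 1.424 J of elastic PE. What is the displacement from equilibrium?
x = √(2·PE/k) = √(2·1.424/791) = 0.06 m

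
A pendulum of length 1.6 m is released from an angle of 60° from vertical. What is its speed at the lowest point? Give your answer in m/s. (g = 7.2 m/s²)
h = L(1 − cosθ) = 1.6(1 − cos60°) = 0.8 m
v = √(2gh) = √(2·7.2·0.8) = 3.394 m/s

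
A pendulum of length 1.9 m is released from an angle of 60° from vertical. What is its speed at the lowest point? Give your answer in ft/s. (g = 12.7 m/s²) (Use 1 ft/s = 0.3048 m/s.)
h = L(1 − cosθ) = 1.9(1 − cos60°) = 0.95 m
v = √(2gh) = √(2·12.7·0.95) = 4.91223 m/s = 16.12 ft/s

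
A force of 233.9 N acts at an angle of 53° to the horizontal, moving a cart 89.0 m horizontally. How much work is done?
W = F·d·cosθ = (233.9)(89.0)cos(53°) = 12530 J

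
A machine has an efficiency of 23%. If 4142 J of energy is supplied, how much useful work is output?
W_out = η·W_in = 0.23·4142 = 952.66 J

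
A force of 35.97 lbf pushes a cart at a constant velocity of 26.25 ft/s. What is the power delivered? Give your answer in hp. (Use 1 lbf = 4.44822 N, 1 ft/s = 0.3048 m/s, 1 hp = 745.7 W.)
Convert to SI: F = 160.002 N, v = 8.001 m/s
P = Fv = (160.002)(8.001) = 1280.18 W = 1.717 hp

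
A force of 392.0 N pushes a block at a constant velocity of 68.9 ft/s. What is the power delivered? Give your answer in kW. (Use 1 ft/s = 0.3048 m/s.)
Convert to SI: F = 392.0 N, v = 21.0007 m/s
P = Fv = (392.0)(21.0007) = 8232.28 W = 8.232 kW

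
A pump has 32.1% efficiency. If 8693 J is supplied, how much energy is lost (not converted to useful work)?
W_lost = W_in(1 − η) = 8693·(1 − 0.321) = 5903 J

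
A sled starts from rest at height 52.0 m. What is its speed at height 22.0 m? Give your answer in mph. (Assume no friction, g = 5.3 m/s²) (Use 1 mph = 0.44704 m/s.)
mgh₁ = mgh₂ + ½mv² ⇒ v = √(2g(h₁−h₂)) = √(2·5.3·30.0) = 17.8326 m/s = 39.89 mph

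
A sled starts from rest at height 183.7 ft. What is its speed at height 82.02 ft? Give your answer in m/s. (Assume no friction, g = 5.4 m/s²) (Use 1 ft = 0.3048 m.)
Convert to SI: h₁−h₂ = 30.9921 m
mgh₁ = mgh₂ + ½mv² ⇒ v = √(2g(h₁−h₂)) = √(2·5.4·30.9921) = 18.3 m/s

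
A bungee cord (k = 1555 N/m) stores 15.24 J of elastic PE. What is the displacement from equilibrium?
x = √(2·PE/k) = √(2·15.24/1555) = 0.14 m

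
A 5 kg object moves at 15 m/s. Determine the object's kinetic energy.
KE = ½mv² = ½(5)(15)² = 562.5 J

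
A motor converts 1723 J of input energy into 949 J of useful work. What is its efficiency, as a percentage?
η = W_out/W_in = 949/1723 = 55.08%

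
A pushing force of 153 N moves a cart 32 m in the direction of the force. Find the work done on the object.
W = F·d = (153)(32) = 4896 J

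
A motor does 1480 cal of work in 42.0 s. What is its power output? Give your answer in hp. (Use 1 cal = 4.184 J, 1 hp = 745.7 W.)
Convert to SI: W = 6192.32 J, t = 42.0 s
P = W/t = 6192.32/42.0 = 147.436 W = 0.1977 hp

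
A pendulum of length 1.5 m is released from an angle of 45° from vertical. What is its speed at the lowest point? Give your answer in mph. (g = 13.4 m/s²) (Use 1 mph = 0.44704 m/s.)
h = L(1 − cosθ) = 1.5(1 − cos45°) = 0.43934 m
v = √(2gh) = √(2·13.4·0.43934) = 3.43137 m/s = 7.676 mph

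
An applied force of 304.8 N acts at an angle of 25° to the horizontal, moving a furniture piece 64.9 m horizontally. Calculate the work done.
W = F·d·cosθ = (304.8)(64.9)cos(25°) = 17930 J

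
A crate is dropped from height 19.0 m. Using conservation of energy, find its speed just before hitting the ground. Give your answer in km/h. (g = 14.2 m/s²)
mgh = ½mv² ⇒ v = √(2gh) = √(2·14.2·19.0) = 23.2293 m/s = 83.63 km/h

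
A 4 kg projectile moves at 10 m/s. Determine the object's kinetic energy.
KE = ½mv² = ½(4)(10)² = 200.0 J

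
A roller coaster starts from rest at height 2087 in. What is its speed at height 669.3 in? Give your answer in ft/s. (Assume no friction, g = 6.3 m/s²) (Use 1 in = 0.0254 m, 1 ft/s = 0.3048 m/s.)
Convert to SI: h₁−h₂ = 36.0096 m
mgh₁ = mgh₂ + ½mv² ⇒ v = √(2g(h₁−h₂)) = √(2·6.3·36.0096) = 21.3007 m/s = 69.88 ft/s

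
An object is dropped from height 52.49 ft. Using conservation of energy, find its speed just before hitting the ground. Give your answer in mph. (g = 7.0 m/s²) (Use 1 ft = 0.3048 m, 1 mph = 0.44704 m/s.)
Convert to SI: h = 15.999 m
mgh = ½mv² ⇒ v = √(2gh) = √(2·7.0·15.999) = 14.9661 m/s = 33.48 mph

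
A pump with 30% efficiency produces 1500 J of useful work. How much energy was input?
W_in = W_out/η = 1500/0.3 = 5000 J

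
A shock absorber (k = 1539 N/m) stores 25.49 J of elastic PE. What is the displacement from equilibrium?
x = √(2·PE/k) = √(2·25.49/1539) = 0.182 m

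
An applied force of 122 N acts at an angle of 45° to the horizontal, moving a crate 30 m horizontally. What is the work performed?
W = F·d·cosθ = (122)(30)cos(45°) = 2588 J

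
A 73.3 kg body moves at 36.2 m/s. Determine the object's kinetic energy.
KE = ½mv² = ½(73.3)(36.2)² = 48030 J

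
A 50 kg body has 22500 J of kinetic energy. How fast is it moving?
v = √(2·KE/m) = √(2·22500/50) = 30.0 m/s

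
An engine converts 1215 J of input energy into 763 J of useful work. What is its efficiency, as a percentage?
η = W_out/W_in = 763/1215 = 62.8%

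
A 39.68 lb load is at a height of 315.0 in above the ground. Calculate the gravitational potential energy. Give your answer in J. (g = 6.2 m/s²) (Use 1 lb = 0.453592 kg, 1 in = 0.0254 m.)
Convert to SI: m = 17.9985 kg, h = 8.001 m
PE = mgh = (17.9985)(6.2)(8.001) = 892.8 J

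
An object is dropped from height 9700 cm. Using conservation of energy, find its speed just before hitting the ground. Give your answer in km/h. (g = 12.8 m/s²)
Convert to SI: h = 97.0 m
mgh = ½mv² ⇒ v = √(2gh) = √(2·12.8·97.0) = 49.8317 m/s = 179.4 km/h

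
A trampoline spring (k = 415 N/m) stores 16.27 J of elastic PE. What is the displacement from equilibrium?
x = √(2·PE/k) = √(2·16.27/415) = 0.28 m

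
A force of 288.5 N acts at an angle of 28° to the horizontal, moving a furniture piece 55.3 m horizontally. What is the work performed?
W = F·d·cosθ = (288.5)(55.3)cos(28°) = 14090 J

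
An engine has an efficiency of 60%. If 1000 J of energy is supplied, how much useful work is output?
W_out = η·W_in = 0.6·1000 = 600.0 J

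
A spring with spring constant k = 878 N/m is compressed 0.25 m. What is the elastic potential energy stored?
PE = ½kx² = ½(878)(0.25)² = 27.44 J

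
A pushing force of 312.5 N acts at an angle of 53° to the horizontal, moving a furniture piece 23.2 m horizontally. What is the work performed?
W = F·d·cosθ = (312.5)(23.2)cos(53°) = 4363 J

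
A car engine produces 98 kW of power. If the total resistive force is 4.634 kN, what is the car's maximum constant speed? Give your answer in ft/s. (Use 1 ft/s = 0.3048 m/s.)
Convert to SI: F = 4634.0 N
P = Fv ⇒ v = P/F = 98000 W/4634.0 N = 21.148 m/s = 69.38 ft/s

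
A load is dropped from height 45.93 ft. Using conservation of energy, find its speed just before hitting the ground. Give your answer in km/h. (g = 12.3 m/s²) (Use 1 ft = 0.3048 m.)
Convert to SI: h = 13.9995 m
mgh = ½mv² ⇒ v = √(2gh) = √(2·12.3·13.9995) = 18.5577 m/s = 66.81 km/h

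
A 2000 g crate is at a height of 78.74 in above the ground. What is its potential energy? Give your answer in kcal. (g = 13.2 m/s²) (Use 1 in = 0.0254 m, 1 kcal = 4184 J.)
Convert to SI: m = 2.0 kg, h = 2.0 m
PE = mgh = (2.0)(13.2)(2.0) = 52.7999 J = 0.01262 kcal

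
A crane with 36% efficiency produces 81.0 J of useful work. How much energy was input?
W_in = W_out/η = 81.0/0.36 = 225.0 J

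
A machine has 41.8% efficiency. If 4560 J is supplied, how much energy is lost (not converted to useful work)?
W_lost = W_in(1 − η) = 4560·(1 − 0.418) = 2654 J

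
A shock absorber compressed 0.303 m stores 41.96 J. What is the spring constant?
k = 2·PE/x² = 2·41.96/(0.303)² = 914.1 N/m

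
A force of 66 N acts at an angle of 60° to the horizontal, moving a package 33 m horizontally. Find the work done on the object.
W = F·d·cosθ = (66)(33)cos(60°) = 1089 J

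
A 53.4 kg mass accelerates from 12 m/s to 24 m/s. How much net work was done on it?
W = ΔKE = ½m(v₂² − v₁²) = ½(53.4)(24² − 12²) = 11534.4 J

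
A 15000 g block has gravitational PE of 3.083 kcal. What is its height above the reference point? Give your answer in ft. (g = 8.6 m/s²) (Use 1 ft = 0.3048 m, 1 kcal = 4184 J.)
Convert to SI: m = 15.0 kg, PE = 12899.3 J
h = PE/(mg) = 12899.3/(15.0·8.6) = 99.9944 m = 328.1 ft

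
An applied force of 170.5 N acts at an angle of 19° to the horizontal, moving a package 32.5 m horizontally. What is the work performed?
W = F·d·cosθ = (170.5)(32.5)cos(19°) = 5239 J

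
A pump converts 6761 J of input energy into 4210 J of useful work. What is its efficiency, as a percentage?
η = W_out/W_in = 4210/6761 = 62.27%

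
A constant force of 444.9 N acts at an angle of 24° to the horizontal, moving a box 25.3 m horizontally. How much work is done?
W = F·d·cosθ = (444.9)(25.3)cos(24°) = 10280 J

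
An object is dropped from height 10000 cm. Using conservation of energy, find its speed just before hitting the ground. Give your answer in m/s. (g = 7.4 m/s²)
Convert to SI: h = 100.0 m
mgh = ½mv² ⇒ v = √(2gh) = √(2·7.4·100.0) = 38.47 m/s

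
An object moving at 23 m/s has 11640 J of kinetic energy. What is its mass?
m = 2·KE/v² = 2·11640/(23)² = 44.01 kg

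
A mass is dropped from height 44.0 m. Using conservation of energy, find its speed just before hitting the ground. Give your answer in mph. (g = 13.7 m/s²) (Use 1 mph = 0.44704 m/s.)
mgh = ½mv² ⇒ v = √(2gh) = √(2·13.7·44.0) = 34.7218 m/s = 77.67 mph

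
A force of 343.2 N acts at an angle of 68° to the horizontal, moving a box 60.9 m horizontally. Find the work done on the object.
W = F·d·cosθ = (343.2)(60.9)cos(68°) = 7830 J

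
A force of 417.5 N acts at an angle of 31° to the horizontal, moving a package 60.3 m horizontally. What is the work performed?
W = F·d·cosθ = (417.5)(60.3)cos(31°) = 21580 J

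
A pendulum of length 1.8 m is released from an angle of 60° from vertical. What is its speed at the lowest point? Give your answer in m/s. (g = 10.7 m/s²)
h = L(1 − cosθ) = 1.8(1 − cos60°) = 0.9 m
v = √(2gh) = √(2·10.7·0.9) = 4.389 m/s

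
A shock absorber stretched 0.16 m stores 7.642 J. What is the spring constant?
k = 2·PE/x² = 2·7.642/(0.16)² = 597.0 N/m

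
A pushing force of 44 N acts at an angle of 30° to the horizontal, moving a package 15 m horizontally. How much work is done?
W = F·d·cosθ = (44)(15)cos(30°) = 571.6 J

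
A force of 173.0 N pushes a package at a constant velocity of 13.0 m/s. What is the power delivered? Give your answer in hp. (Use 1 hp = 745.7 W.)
P = Fv = (173.0)(13.0) = 2249.0 W = 3.016 hp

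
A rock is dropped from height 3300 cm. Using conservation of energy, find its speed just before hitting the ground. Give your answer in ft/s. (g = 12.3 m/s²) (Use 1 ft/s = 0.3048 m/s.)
Convert to SI: h = 33.0 m
mgh = ½mv² ⇒ v = √(2gh) = √(2·12.3·33.0) = 28.4921 m/s = 93.48 ft/s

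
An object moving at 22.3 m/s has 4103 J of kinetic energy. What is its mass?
m = 2·KE/v² = 2·4103/(22.3)² = 16.5 kg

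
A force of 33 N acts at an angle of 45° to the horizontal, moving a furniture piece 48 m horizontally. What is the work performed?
W = F·d·cosθ = (33)(48)cos(45°) = 1120 J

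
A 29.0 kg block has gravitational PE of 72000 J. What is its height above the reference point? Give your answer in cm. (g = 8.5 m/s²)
h = PE/(mg) = 72000.0/(29.0·8.5) = 292.089 m = 29210 cm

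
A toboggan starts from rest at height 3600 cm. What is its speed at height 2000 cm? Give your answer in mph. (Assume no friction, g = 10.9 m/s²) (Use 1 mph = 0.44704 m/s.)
Convert to SI: h₁−h₂ = 16.0 m
mgh₁ = mgh₂ + ½mv² ⇒ v = √(2g(h₁−h₂)) = √(2·10.9·16.0) = 18.6762 m/s = 41.78 mph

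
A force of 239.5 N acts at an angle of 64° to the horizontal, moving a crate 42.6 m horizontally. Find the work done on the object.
W = F·d·cosθ = (239.5)(42.6)cos(64°) = 4473 J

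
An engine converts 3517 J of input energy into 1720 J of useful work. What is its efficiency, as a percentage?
η = W_out/W_in = 1720/3517 = 48.91%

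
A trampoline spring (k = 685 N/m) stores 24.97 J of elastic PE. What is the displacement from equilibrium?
x = √(2·PE/k) = √(2·24.97/685) = 0.27 m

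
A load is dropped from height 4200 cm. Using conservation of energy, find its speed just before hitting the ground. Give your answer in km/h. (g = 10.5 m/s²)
Convert to SI: h = 42.0 m
mgh = ½mv² ⇒ v = √(2gh) = √(2·10.5·42.0) = 29.6985 m/s = 106.9 km/h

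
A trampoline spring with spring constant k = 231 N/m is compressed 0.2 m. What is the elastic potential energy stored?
PE = ½kx² = ½(231)(0.2)² = 4.62 J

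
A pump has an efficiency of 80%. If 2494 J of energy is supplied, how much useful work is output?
W_out = η·W_in = 0.8·2494 = 1995.2 J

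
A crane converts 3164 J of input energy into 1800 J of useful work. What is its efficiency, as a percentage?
η = W_out/W_in = 1800/3164 = 56.89%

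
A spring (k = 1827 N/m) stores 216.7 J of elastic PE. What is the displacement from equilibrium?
x = √(2·PE/k) = √(2·216.7/1827) = 0.4871 m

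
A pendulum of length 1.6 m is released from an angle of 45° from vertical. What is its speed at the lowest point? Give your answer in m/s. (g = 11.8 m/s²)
h = L(1 − cosθ) = 1.6(1 − cos45°) = 0.468629 m
v = √(2gh) = √(2·11.8·0.468629) = 3.326 m/s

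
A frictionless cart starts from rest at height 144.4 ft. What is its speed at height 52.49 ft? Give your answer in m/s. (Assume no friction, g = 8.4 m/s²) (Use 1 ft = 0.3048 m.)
Convert to SI: h₁−h₂ = 28.0142 m
mgh₁ = mgh₂ + ½mv² ⇒ v = √(2g(h₁−h₂)) = √(2·8.4·28.0142) = 21.69 m/s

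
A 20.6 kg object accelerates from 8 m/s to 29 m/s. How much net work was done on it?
W = ΔKE = ½m(v₂² − v₁²) = ½(20.6)(29² − 8²) = 8003.1 J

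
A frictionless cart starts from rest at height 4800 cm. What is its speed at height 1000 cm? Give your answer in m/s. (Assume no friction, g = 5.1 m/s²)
Convert to SI: h₁−h₂ = 38.0 m
mgh₁ = mgh₂ + ½mv² ⇒ v = √(2g(h₁−h₂)) = √(2·5.1·38.0) = 19.69 m/s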